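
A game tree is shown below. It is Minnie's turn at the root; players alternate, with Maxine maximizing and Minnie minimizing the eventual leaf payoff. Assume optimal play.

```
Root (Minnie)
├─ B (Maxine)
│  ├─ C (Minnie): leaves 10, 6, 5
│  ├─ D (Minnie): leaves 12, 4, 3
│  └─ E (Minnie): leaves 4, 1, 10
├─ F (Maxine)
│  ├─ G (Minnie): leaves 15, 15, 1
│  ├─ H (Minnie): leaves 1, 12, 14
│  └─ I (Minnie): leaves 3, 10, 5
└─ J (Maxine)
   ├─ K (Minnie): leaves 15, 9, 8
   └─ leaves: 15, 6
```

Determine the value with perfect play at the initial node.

3

C (Minnie): min(10, 6, 5) = 5
D (Minnie): min(12, 4, 3) = 3
E (Minnie): min(4, 1, 10) = 1
B (Maxine): max(5, 3, 1) = 5
G (Minnie): min(15, 15, 1) = 1
H (Minnie): min(1, 12, 14) = 1
I (Minnie): min(3, 10, 5) = 3
F (Maxine): max(1, 1, 3) = 3
K (Minnie): min(15, 9, 8) = 8
J (Maxine): max(8, 15, 6) = 15
Root (Minnie): min(5, 3, 15) = 3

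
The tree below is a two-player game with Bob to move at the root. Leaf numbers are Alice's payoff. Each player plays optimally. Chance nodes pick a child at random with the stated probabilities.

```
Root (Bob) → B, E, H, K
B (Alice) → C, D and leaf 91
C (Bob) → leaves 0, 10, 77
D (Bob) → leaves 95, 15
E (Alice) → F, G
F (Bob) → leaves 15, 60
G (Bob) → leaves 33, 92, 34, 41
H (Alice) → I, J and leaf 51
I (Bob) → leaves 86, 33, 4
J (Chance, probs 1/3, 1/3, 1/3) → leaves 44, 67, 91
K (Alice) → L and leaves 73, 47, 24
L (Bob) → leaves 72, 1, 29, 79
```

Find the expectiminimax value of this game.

33

C (Bob): min(0, 10, 77) = 0
D (Bob): min(95, 15) = 15
B (Alice): max(0, 15, 91) = 91
F (Bob): min(15, 60) = 15
G (Bob): min(33, 92, 34, 41) = 33
E (Alice): max(15, 33) = 33
I (Bob): min(86, 33, 4) = 4
J (Chance): 1/3·44 + 1/3·67 + 1/3·91 = 67.33
H (Alice): max(4, 67.33, 51) = 67.33
L (Bob): min(72, 1, 29, 79) = 1
K (Alice): max(1, 73, 47, 24) = 73
Root (Bob): min(91, 33, 67.33, 73) = 33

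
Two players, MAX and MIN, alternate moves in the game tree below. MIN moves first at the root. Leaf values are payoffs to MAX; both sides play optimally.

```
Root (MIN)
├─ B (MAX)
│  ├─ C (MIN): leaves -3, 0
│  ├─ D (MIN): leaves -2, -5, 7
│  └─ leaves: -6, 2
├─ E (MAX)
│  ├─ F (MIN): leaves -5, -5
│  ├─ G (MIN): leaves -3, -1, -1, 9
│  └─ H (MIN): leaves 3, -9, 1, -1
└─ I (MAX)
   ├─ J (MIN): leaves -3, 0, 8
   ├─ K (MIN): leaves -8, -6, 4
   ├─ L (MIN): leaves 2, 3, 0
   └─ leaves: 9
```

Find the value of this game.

C (MIN): min(-3, 0) = -3
D (MIN): min(-2, -5, 7) = -5
B (MAX): max(-3, -5, -6, 2) = 2
F (MIN): min(-5, -5) = -5
G (MIN): min(-3, -1, -1, 9) = -3
H (MIN): min(3, -9, 1, -1) = -9
E (MAX): max(-5, -3, -9) = -3
J (MIN): min(-3, 0, 8) = -3
K (MIN): min(-8, -6, 4) = -8
L (MIN): min(2, 3, 0) = 0
I (MAX): max(-3, -8, 0, 9) = 9
Root (MIN): min(2, -3, 9) = -3

-3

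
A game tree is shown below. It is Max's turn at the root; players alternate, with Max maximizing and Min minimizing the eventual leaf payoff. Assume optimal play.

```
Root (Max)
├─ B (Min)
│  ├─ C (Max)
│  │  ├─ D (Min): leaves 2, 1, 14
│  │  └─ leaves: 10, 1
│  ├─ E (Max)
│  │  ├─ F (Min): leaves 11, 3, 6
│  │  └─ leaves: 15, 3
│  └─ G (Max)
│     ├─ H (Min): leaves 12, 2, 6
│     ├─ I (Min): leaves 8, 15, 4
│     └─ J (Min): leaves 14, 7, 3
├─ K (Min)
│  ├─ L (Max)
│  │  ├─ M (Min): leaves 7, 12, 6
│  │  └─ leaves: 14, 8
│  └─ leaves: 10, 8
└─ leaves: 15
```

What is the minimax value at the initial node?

15

D (Min): min(2, 1, 14) = 1
C (Max): max(1, 10, 1) = 10
F (Min): min(11, 3, 6) = 3
E (Max): max(3, 15, 3) = 15
H (Min): min(12, 2, 6) = 2
I (Min): min(8, 15, 4) = 4
J (Min): min(14, 7, 3) = 3
G (Max): max(2, 4, 3) = 4
B (Min): min(10, 15, 4) = 4
M (Min): min(7, 12, 6) = 6
L (Max): max(6, 14, 8) = 14
K (Min): min(14, 10, 8) = 8
Root (Max): max(4, 8, 15) = 15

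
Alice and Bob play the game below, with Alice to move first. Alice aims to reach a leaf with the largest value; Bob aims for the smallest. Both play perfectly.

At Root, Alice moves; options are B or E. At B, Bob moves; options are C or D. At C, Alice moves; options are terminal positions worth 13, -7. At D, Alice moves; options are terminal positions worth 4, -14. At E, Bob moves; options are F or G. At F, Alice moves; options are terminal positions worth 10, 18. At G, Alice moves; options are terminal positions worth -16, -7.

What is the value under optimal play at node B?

C: max(13, -7) = 13
D: max(4, -14) = 4
B: min(13, 4) = 4

4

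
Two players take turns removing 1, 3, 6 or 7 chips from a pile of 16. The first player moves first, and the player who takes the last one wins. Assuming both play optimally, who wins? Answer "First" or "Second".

Second

Positions where the player to move wins (W) vs loses (L):
i:   0  1  2  3  4  5  6  7  8  9 10 11 12 13 14 15 16
     L  W  L  W  L  W  W  W  W  W  W  W  L  W  L  W  L
Position 16 is L, so the second player wins.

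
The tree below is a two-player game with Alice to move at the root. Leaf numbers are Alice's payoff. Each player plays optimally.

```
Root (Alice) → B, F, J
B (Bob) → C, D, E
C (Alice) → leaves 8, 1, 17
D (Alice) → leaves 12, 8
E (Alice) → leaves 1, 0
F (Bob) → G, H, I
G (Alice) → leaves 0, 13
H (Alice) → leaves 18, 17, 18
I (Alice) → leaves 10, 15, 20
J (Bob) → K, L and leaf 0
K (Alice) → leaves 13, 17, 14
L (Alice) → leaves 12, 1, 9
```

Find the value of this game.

13

C (Alice): max(8, 1, 17) = 17
D (Alice): max(12, 8) = 12
E (Alice): max(1, 0) = 1
B (Bob): min(17, 12, 1) = 1
G (Alice): max(0, 13) = 13
H (Alice): max(18, 17, 18) = 18
I (Alice): max(10, 15, 20) = 20
F (Bob): min(13, 18, 20) = 13
K (Alice): max(13, 17, 14) = 17
L (Alice): max(12, 1, 9) = 12
J (Bob): min(17, 12, 0) = 0
Root (Alice): max(1, 13, 0) = 13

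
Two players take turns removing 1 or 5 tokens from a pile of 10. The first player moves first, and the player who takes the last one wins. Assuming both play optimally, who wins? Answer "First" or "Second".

W/L table (W = player to move can force a win):
i:   0  1  2  3  4  5  6  7  8  9 10
     L  W  L  W  L  W  L  W  L  W  L
Position 10 is L, so the second player wins.

Second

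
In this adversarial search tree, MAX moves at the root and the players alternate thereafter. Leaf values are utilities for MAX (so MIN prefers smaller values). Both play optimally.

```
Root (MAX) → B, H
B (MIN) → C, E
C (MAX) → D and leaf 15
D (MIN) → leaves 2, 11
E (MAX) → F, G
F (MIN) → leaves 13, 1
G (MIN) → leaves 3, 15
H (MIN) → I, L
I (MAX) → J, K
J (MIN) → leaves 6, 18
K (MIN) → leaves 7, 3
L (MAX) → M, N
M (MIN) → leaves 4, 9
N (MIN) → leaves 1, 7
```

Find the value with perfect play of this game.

D (MIN): min(2, 11) = 2
C (MAX): max(2, 15) = 15
F (MIN): min(13, 1) = 1
G (MIN): min(3, 15) = 3
E (MAX): max(1, 3) = 3
B (MIN): min(15, 3) = 3
J (MIN): min(6, 18) = 6
K (MIN): min(7, 3) = 3
I (MAX): max(6, 3) = 6
M (MIN): min(4, 9) = 4
N (MIN): min(1, 7) = 1
L (MAX): max(4, 1) = 4
H (MIN): min(6, 4) = 4
Root (MAX): max(3, 4) = 4

4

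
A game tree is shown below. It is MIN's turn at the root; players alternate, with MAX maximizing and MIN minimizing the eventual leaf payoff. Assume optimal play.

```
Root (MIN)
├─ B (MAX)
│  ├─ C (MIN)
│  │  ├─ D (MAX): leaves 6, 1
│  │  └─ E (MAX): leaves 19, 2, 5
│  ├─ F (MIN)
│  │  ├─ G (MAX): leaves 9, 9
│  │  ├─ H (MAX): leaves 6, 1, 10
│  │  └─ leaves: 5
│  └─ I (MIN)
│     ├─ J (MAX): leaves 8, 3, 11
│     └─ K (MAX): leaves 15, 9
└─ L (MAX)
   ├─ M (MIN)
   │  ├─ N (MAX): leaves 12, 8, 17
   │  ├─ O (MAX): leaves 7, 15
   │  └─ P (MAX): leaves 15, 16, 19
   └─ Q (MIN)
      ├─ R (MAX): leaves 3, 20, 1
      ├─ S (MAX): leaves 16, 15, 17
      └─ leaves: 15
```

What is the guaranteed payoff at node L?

15

N: max(12, 8, 17) = 17
O: max(7, 15) = 15
P: max(15, 16, 19) = 19
M: min(17, 15, 19) = 15
R: max(3, 20, 1) = 20
S: max(16, 15, 17) = 17
Q: min(20, 17, 15) = 15
L: max(15, 15) = 15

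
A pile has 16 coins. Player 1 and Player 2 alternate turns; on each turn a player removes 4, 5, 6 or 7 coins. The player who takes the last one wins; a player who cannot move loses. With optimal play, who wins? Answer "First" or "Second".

i:   0  1  2  3  4  5  6  7  8  9 10 11 12 13 14 15 16
     L  L  L  L  W  W  W  W  W  W  W  L  L  L  L  W  W
Position 16 is W, so the first player wins.

First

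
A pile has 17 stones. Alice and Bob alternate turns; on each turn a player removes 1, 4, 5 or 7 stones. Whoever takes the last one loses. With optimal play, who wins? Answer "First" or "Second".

Second

Compute winning (W) and losing (L) positions by backward induction:
i:   0  1  2  3  4  5  6  7  8  9 10 11 12 13 14 15 16 17
     W  L  W  L  W  W  W  W  W  L  W  L  W  W  W  W  W  L
Position 17 is L, so the second player wins.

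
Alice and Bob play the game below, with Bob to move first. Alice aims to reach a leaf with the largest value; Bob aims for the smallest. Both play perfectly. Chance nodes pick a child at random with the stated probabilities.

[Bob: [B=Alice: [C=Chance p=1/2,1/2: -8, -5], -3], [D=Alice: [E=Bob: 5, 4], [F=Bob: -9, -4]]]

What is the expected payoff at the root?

-3

C (Chance): 1/2·-8 + 1/2·-5 = -6.5
B (Alice): max(-6.5, -3) = -3
E (Bob): min(5, 4) = 4
F (Bob): min(-9, -4) = -9
D (Alice): max(4, -9) = 4
Root (Bob): min(-3, 4) = -3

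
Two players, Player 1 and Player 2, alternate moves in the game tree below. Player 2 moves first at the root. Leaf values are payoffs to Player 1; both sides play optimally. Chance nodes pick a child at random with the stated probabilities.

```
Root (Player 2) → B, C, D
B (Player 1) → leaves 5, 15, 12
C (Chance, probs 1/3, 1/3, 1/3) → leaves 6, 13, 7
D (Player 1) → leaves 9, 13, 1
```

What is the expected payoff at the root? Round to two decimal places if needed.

B (Player 1): max(5, 15, 12) = 15
C (Chance): 1/3·6 + 1/3·13 + 1/3·7 = 8.67
D (Player 1): max(9, 13, 1) = 13
Root (Player 2): min(15, 8.67, 13) = 8.67

8.67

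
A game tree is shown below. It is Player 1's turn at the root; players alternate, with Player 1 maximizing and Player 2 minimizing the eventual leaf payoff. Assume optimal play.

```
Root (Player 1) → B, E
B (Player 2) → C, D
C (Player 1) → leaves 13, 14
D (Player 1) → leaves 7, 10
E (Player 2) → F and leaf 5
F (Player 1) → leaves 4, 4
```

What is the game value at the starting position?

C (Player 1): max(13, 14) = 14
D (Player 1): max(7, 10) = 10
B (Player 2): min(14, 10) = 10
F (Player 1): max(4, 4) = 4
E (Player 2): min(4, 5) = 4
Root (Player 1): max(10, 4) = 10

10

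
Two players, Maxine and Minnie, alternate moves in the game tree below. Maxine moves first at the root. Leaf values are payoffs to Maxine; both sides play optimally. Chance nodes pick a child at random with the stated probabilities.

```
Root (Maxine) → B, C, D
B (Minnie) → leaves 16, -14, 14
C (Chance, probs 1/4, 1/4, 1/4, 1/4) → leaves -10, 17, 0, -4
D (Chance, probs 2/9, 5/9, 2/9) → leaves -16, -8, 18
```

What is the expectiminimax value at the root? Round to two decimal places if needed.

B (Minnie): min(16, -14, 14) = -14
C (Chance): 1/4·-10 + 1/4·17 + 1/4·0 + 1/4·-4 = 0.75
D (Chance): 2/9·-16 + 5/9·-8 + 2/9·18 = -4
Root (Maxine): max(-14, 0.75, -4) = 0.75

0.75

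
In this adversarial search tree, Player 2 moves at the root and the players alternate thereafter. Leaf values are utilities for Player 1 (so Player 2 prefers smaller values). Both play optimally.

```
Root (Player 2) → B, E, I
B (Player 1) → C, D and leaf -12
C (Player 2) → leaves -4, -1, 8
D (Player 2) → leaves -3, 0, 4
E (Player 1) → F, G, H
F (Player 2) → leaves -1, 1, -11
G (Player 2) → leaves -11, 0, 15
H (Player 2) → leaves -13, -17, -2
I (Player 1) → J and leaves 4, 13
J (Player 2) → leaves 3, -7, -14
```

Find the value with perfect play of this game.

C (Player 2): min(-4, -1, 8) = -4
D (Player 2): min(-3, 0, 4) = -3
B (Player 1): max(-4, -3, -12) = -3
F (Player 2): min(-1, 1, -11) = -11
G (Player 2): min(-11, 0, 15) = -11
H (Player 2): min(-13, -17, -2) = -17
E (Player 1): max(-11, -11, -17) = -11
J (Player 2): min(3, -7, -14) = -14
I (Player 1): max(-14, 4, 13) = 13
Root (Player 2): min(-3, -11, 13) = -11

-11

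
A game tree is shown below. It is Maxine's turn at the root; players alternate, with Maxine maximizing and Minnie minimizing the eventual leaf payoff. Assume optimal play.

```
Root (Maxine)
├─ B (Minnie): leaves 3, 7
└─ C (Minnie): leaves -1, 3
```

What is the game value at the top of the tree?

B (Minnie): min(3, 7) = 3
C (Minnie): min(-1, 3) = -1
Root (Maxine): max(3, -1) = 3

3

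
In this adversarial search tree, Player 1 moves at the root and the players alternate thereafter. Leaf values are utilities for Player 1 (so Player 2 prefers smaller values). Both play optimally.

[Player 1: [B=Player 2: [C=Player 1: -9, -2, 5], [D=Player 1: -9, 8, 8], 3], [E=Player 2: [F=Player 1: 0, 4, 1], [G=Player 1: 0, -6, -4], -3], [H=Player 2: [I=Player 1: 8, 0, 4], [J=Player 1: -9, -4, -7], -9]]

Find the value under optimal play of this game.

3

C (Player 1): max(-9, -2, 5) = 5
D (Player 1): max(-9, 8, 8) = 8
B (Player 2): min(5, 8, 3) = 3
F (Player 1): max(0, 4, 1) = 4
G (Player 1): max(0, -6, -4) = 0
E (Player 2): min(4, 0, -3) = -3
I (Player 1): max(8, 0, 4) = 8
J (Player 1): max(-9, -4, -7) = -4
H (Player 2): min(8, -4, -9) = -9
Root (Player 1): max(3, -3, -9) = 3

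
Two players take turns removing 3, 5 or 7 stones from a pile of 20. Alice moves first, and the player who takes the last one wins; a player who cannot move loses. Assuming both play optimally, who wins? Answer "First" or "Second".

i:   0  1  2  3  4  5  6  7  8  9 10 11 12 13 14 15 16 17 18 19 20
     L  L  L  W  W  W  W  W  W  W  L  L  L  W  W  W  W  W  W  W  L
Position 20 is L, so the second player wins.

Second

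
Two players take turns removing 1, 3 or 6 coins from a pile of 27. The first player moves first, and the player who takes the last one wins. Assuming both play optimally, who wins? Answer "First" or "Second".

i:   0  1  2  3  4  5  6  7  8  9 10 11 12 13 14 15 16 17 18 19 20 21 22 23 24 25 26 27
     L  W  L  W  L  W  W  W  W  L  W  L  W  L  W  W  W  W  L  W  L  W  L  W  W  W  W  L
Position 27 is L, so the second player wins.

Second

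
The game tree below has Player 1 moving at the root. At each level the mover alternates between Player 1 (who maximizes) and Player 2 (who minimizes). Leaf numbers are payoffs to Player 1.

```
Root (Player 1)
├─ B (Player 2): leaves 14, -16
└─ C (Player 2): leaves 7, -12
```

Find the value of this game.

-12

B (Player 2): min(14, -16) = -16
C (Player 2): min(7, -12) = -12
Root (Player 1): max(-16, -12) = -12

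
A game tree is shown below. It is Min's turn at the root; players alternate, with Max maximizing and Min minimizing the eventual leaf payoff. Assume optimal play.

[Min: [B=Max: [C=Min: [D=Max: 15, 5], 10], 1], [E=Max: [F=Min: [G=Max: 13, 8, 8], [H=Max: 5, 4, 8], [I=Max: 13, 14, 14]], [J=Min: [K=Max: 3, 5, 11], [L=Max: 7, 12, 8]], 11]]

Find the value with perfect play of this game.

10

D (Max): max(15, 5) = 15
C (Min): min(15, 10) = 10
B (Max): max(10, 1) = 10
G (Max): max(13, 8, 8) = 13
H (Max): max(5, 4, 8) = 8
I (Max): max(13, 14, 14) = 14
F (Min): min(13, 8, 14) = 8
K (Max): max(3, 5, 11) = 11
L (Max): max(7, 12, 8) = 12
J (Min): min(11, 12) = 11
E (Max): max(8, 11, 11) = 11
Root (Min): min(10, 11) = 10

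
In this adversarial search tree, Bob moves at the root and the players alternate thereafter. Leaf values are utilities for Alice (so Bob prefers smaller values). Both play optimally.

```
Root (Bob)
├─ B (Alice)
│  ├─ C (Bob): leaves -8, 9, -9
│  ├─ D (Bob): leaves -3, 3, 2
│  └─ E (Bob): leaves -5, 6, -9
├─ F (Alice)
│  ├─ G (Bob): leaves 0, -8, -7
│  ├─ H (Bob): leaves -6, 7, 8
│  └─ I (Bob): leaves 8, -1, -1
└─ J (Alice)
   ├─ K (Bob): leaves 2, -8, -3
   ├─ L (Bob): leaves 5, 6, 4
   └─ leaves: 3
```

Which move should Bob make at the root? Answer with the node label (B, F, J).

C (Bob): min(-8, 9, -9) = -9
D (Bob): min(-3, 3, 2) = -3
E (Bob): min(-5, 6, -9) = -9
B (Alice): max(-9, -3, -9) = -3
G (Bob): min(0, -8, -7) = -8
H (Bob): min(-6, 7, 8) = -6
I (Bob): min(8, -1, -1) = -1
F (Alice): max(-8, -6, -1) = -1
K (Bob): min(2, -8, -3) = -8
L (Bob): min(5, 6, 4) = 4
J (Alice): max(-8, 4, 3) = 4
Root (Bob): min(-3, -1, 4) = -3
Bob picks the child with the lowest value: B (value -3).

B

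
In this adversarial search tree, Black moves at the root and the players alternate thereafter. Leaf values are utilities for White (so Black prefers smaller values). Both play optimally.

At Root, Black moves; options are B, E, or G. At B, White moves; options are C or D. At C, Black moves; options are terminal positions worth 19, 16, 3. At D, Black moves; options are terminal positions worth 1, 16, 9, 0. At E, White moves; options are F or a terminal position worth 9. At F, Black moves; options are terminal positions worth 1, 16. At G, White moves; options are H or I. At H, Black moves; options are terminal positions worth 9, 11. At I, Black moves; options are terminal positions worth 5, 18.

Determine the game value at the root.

C (Black): min(19, 16, 3) = 3
D (Black): min(1, 16, 9, 0) = 0
B (White): max(3, 0) = 3
F (Black): min(1, 16) = 1
E (White): max(1, 9) = 9
H (Black): min(9, 11) = 9
I (Black): min(5, 18) = 5
G (White): max(9, 5) = 9
Root (Black): min(3, 9, 9) = 3

3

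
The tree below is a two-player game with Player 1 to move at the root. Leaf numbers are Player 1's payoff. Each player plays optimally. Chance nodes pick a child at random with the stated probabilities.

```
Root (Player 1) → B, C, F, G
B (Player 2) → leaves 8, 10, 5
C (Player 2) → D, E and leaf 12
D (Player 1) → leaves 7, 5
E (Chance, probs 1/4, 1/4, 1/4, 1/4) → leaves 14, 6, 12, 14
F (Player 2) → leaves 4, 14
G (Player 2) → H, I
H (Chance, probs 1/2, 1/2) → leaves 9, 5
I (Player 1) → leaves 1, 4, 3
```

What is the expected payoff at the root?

7

B (Player 2): min(8, 10, 5) = 5
D (Player 1): max(7, 5) = 7
E (Chance): 1/4·14 + 1/4·6 + 1/4·12 + 1/4·14 = 11.5
C (Player 2): min(7, 11.5, 12) = 7
F (Player 2): min(4, 14) = 4
H (Chance): 1/2·9 + 1/2·5 = 7
I (Player 1): max(1, 4, 3) = 4
G (Player 2): min(7, 4) = 4
Root (Player 1): max(5, 7, 4, 4) = 7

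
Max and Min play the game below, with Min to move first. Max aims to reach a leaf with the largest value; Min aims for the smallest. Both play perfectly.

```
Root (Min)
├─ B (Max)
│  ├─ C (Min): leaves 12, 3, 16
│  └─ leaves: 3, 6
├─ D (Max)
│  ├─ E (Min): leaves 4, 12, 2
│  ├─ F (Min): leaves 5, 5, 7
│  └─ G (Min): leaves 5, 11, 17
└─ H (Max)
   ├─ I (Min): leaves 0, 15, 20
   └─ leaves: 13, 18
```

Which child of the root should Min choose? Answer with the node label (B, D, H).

C (Min): min(12, 3, 16) = 3
B (Max): max(3, 3, 6) = 6
E (Min): min(4, 12, 2) = 2
F (Min): min(5, 5, 7) = 5
G (Min): min(5, 11, 17) = 5
D (Max): max(2, 5, 5) = 5
I (Min): min(0, 15, 20) = 0
H (Max): max(0, 13, 18) = 18
Root (Min): min(6, 5, 18) = 5
Min picks the child with the lowest value: D (value 5).

D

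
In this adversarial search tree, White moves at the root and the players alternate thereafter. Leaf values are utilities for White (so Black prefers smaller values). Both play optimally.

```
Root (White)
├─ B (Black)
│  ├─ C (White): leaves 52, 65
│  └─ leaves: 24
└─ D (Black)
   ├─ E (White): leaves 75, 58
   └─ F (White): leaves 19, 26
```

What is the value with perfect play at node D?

E: max(75, 58) = 75
F: max(19, 26) = 26
D: min(75, 26) = 26

26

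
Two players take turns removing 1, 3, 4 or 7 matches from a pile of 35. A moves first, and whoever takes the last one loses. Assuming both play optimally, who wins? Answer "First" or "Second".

i:   0  1  2  3  4  5  6  7  8  9 10 11 12 13 14 15 16 17 18 19 20 21 22 23 24 25 26 27 28 29 30 31 32 33 34 35
     W  L  W  L  W  W  W  W  W  L  W  L  W  W  W  W  W  L  W  L  W  W  W  W  W  L  W  L  W  W  W  W  W  L  W  L
Position 35 is L, so the second player wins.

Second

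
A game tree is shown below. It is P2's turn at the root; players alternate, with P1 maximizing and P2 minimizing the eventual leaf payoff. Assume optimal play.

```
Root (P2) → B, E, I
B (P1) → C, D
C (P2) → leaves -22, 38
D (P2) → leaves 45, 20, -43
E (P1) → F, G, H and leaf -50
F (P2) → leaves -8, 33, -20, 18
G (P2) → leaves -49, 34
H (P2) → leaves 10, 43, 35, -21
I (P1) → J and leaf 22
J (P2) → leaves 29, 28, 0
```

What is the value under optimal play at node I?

22

J: min(29, 28, 0) = 0
I: max(0, 22) = 22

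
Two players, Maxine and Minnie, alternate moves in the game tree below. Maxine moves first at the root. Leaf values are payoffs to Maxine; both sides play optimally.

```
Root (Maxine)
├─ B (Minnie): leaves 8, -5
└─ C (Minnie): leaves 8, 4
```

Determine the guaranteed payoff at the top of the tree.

4

B (Minnie): min(8, -5) = -5
C (Minnie): min(8, 4) = 4
Root (Maxine): max(-5, 4) = 4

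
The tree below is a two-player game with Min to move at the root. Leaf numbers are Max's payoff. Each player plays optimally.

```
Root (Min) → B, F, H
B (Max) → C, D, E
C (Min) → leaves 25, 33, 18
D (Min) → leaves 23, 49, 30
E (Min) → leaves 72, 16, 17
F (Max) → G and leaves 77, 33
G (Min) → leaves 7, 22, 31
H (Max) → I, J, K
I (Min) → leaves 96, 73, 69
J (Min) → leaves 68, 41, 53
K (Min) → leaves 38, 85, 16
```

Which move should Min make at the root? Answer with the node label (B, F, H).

C (Min): min(25, 33, 18) = 18
D (Min): min(23, 49, 30) = 23
E (Min): min(72, 16, 17) = 16
B (Max): max(18, 23, 16) = 23
G (Min): min(7, 22, 31) = 7
F (Max): max(7, 77, 33) = 77
I (Min): min(96, 73, 69) = 69
J (Min): min(68, 41, 53) = 41
K (Min): min(38, 85, 16) = 16
H (Max): max(69, 41, 16) = 69
Root (Min): min(23, 77, 69) = 23
Min picks the child with the lowest value: B (value 23).

B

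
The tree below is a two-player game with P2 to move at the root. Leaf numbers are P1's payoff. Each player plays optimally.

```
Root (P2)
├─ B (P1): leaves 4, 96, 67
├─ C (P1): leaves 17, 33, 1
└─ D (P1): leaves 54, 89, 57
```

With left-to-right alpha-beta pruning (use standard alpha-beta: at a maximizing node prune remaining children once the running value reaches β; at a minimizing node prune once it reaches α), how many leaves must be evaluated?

7

B [α=-∞,β=+∞]: v=96
C [α=-∞,β=96]: v=33
D [α=-∞,β=33]: v=54 after child 1 ≥ β → β-cutoff, skip 2
Root [α=-∞,β=+∞]: v=33
Leaves evaluated: 7 of 9.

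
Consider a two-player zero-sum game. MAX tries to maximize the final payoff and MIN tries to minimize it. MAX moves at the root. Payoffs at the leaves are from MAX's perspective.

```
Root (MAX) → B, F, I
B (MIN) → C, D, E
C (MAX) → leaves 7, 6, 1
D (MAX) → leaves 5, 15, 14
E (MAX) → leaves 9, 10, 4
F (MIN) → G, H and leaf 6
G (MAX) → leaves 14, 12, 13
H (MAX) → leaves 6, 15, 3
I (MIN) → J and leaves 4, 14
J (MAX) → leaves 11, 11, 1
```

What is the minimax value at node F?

6

G: max(14, 12, 13) = 14
H: max(6, 15, 3) = 15
F: min(14, 15, 6) = 6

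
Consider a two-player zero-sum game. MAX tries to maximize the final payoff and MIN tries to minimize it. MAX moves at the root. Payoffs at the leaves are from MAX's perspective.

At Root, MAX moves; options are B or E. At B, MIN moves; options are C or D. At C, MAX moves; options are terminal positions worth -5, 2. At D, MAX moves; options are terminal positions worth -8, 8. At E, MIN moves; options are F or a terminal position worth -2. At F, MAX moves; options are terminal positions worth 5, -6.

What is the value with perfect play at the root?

C (MAX): max(-5, 2) = 2
D (MAX): max(-8, 8) = 8
B (MIN): min(2, 8) = 2
F (MAX): max(5, -6) = 5
E (MIN): min(5, -2) = -2
Root (MAX): max(2, -2) = 2

2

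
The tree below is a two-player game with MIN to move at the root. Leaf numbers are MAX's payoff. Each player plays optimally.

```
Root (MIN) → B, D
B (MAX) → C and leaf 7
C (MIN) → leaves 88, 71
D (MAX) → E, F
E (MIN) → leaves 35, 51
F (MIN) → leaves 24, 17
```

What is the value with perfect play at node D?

35

E: min(35, 51) = 35
F: min(24, 17) = 17
D: max(35, 17) = 35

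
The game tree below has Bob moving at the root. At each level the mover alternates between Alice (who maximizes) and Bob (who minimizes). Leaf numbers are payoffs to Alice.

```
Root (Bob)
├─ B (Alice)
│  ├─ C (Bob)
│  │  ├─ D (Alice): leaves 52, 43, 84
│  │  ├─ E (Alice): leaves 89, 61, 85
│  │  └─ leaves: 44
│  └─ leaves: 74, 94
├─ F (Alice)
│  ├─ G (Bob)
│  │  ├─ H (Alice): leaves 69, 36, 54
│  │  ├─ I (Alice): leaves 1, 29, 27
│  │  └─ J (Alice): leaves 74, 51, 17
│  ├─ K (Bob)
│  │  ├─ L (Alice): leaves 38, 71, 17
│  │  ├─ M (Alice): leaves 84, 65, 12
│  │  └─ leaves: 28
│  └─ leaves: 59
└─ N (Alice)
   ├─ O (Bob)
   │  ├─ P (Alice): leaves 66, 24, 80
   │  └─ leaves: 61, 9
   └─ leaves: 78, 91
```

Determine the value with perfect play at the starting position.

D (Alice): max(52, 43, 84) = 84
E (Alice): max(89, 61, 85) = 89
C (Bob): min(84, 89, 44) = 44
B (Alice): max(44, 74, 94) = 94
H (Alice): max(69, 36, 54) = 69
I (Alice): max(1, 29, 27) = 29
J (Alice): max(74, 51, 17) = 74
G (Bob): min(69, 29, 74) = 29
L (Alice): max(38, 71, 17) = 71
M (Alice): max(84, 65, 12) = 84
K (Bob): min(71, 84, 28) = 28
F (Alice): max(29, 28, 59) = 59
P (Alice): max(66, 24, 80) = 80
O (Bob): min(80, 61, 9) = 9
N (Alice): max(9, 78, 91) = 91
Root (Bob): min(94, 59, 91) = 59

59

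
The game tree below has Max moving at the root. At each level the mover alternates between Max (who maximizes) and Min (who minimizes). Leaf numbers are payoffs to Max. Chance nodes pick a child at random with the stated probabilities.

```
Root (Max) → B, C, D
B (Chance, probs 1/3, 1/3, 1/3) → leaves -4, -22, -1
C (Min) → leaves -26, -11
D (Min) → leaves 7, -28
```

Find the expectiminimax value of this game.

-9

B (Chance): 1/3·-4 + 1/3·-22 + 1/3·-1 = -9
C (Min): min(-26, -11) = -26
D (Min): min(7, -28) = -28
Root (Max): max(-9, -26, -28) = -9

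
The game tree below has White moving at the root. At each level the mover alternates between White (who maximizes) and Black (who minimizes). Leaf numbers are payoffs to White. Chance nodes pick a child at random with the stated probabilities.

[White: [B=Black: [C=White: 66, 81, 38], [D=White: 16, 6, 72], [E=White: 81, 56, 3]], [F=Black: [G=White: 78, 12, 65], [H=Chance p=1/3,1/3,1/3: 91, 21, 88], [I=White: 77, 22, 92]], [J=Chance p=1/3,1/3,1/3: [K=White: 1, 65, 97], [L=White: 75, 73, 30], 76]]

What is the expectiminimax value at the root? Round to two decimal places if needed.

C (White): max(66, 81, 38) = 81
D (White): max(16, 6, 72) = 72
E (White): max(81, 56, 3) = 81
B (Black): min(81, 72, 81) = 72
G (White): max(78, 12, 65) = 78
H (Chance): 1/3·91 + 1/3·21 + 1/3·88 = 66.67
I (White): max(77, 22, 92) = 92
F (Black): min(78, 66.67, 92) = 66.67
K (White): max(1, 65, 97) = 97
L (White): max(75, 73, 30) = 75
J (Chance): 1/3·97 + 1/3·75 + 1/3·76 = 82.67
Root (White): max(72, 66.67, 82.67) = 82.67

82.67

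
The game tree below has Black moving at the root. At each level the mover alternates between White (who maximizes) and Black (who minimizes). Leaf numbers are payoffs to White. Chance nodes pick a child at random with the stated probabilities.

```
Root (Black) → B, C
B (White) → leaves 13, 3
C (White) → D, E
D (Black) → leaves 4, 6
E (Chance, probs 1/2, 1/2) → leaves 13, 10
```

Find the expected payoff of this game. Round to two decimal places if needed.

B (White): max(13, 3) = 13
D (Black): min(4, 6) = 4
E (Chance): 1/2·13 + 1/2·10 = 11.5
C (White): max(4, 11.5) = 11.5
Root (Black): min(13, 11.5) = 11.5

11.5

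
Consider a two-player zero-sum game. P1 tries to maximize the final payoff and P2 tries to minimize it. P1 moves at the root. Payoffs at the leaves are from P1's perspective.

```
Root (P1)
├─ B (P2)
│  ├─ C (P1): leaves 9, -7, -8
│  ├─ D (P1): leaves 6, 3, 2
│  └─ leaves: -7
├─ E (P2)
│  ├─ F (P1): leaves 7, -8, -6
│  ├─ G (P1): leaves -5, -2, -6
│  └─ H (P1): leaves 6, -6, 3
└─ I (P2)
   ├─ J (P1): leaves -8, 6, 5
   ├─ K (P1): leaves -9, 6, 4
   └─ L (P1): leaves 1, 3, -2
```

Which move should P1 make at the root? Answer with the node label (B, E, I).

I

C (P1): max(9, -7, -8) = 9
D (P1): max(6, 3, 2) = 6
B (P2): min(9, 6, -7) = -7
F (P1): max(7, -8, -6) = 7
G (P1): max(-5, -2, -6) = -2
H (P1): max(6, -6, 3) = 6
E (P2): min(7, -2, 6) = -2
J (P1): max(-8, 6, 5) = 6
K (P1): max(-9, 6, 4) = 6
L (P1): max(1, 3, -2) = 3
I (P2): min(6, 6, 3) = 3
Root (P1): max(-7, -2, 3) = 3
P1 picks the child with the highest value: I (value 3).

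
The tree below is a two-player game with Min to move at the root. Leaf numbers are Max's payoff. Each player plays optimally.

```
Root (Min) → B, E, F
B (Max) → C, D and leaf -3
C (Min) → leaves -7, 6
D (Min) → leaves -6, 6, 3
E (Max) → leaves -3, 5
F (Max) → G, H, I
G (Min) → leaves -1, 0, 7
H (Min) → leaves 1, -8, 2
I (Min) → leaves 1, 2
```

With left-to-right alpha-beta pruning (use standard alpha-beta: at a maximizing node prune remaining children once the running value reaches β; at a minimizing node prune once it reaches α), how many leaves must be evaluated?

10

C [α=-∞,β=+∞]: v=-7
D [α=-7,β=+∞]: v=-6
B [α=-∞,β=+∞]: v=-3
E [α=-∞,β=-3]: v=-3 after child 1 ≥ β → β-cutoff, skip 1
G [α=-∞,β=-3]: v=-1
F [α=-∞,β=-3]: v=-1 after child 1 ≥ β → β-cutoff, skip 2
Root [α=-∞,β=+∞]: v=-3
Leaves evaluated: 10 of 16.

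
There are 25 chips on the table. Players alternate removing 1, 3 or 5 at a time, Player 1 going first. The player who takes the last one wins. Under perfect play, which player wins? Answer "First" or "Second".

Positions where the player to move wins (W) vs loses (L):
i:   0  1  2  3  4  5  6  7  8  9 10 11 12 13 14 15 16 17 18 19 20 21 22 23 24 25
     L  W  L  W  L  W  L  W  L  W  L  W  L  W  L  W  L  W  L  W  L  W  L  W  L  W
Position 25 is W, so the first player wins.

First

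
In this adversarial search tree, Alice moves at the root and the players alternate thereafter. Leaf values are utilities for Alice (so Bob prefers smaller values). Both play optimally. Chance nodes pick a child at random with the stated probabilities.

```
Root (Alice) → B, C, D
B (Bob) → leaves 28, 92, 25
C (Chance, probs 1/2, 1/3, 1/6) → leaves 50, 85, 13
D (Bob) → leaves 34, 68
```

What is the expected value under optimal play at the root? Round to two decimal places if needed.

B (Bob): min(28, 92, 25) = 25
C (Chance): 1/2·50 + 1/3·85 + 1/6·13 = 55.5
D (Bob): min(34, 68) = 34
Root (Alice): max(25, 55.5, 34) = 55.5

55.5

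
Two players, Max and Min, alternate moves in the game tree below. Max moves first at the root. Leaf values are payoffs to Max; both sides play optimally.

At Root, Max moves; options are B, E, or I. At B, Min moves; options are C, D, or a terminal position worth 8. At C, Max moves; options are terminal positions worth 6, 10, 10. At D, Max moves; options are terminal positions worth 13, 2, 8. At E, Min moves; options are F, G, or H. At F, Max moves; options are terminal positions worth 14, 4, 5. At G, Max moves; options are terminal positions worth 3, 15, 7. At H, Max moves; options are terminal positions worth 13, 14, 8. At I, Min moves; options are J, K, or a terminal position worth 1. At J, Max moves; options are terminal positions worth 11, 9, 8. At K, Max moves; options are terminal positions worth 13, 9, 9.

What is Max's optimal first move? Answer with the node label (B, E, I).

C (Max): max(6, 10, 10) = 10
D (Max): max(13, 2, 8) = 13
B (Min): min(10, 13, 8) = 8
F (Max): max(14, 4, 5) = 14
G (Max): max(3, 15, 7) = 15
H (Max): max(13, 14, 8) = 14
E (Min): min(14, 15, 14) = 14
J (Max): max(11, 9, 8) = 11
K (Max): max(13, 9, 9) = 13
I (Min): min(11, 13, 1) = 1
Root (Max): max(8, 14, 1) = 14
Max picks the child with the highest value: E (value 14).

E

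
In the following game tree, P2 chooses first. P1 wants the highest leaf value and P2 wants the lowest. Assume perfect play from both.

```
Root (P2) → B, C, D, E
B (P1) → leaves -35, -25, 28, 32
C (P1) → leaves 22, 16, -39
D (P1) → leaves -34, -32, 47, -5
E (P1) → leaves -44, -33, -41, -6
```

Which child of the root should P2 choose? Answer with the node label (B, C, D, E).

B (P1): max(-35, -25, 28, 32) = 32
C (P1): max(22, 16, -39) = 22
D (P1): max(-34, -32, 47, -5) = 47
E (P1): max(-44, -33, -41, -6) = -6
Root (P2): min(32, 22, 47, -6) = -6
P2 picks the child with the lowest value: E (value -6).

E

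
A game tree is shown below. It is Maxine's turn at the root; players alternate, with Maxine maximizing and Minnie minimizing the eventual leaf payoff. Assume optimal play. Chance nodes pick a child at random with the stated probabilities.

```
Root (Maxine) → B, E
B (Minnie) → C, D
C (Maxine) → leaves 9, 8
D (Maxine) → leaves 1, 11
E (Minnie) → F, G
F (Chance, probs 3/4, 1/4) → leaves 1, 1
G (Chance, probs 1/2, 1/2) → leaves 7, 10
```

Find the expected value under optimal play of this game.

9

C (Maxine): max(9, 8) = 9
D (Maxine): max(1, 11) = 11
B (Minnie): min(9, 11) = 9
F (Chance): 3/4·1 + 1/4·1 = 1
G (Chance): 1/2·7 + 1/2·10 = 8.5
E (Minnie): min(1, 8.5) = 1
Root (Maxine): max(9, 1) = 9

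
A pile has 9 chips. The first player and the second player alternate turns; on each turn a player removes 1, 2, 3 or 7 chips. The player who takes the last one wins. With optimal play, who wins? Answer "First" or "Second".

First

Positions where the player to move wins (W) vs loses (L):
i:   0  1  2  3  4  5  6  7  8  9
     L  W  W  W  L  W  W  W  L  W
Position 9 is W, so the first player wins.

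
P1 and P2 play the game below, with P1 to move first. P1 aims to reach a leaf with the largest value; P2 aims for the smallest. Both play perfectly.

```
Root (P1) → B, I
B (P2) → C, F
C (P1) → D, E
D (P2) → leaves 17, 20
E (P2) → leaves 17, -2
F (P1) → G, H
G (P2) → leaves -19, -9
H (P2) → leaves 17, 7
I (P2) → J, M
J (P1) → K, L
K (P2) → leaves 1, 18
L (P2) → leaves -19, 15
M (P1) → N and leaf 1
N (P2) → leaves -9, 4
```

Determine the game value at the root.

7

D (P2): min(17, 20) = 17
E (P2): min(17, -2) = -2
C (P1): max(17, -2) = 17
G (P2): min(-19, -9) = -19
H (P2): min(17, 7) = 7
F (P1): max(-19, 7) = 7
B (P2): min(17, 7) = 7
K (P2): min(1, 18) = 1
L (P2): min(-19, 15) = -19
J (P1): max(1, -19) = 1
N (P2): min(-9, 4) = -9
M (P1): max(-9, 1) = 1
I (P2): min(1, 1) = 1
Root (P1): max(7, 1) = 7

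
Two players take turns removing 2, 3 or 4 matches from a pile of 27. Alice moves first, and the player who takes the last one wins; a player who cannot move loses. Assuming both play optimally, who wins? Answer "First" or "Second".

First

Mark each pile size as W (mover wins) or L (mover loses):
i:   0  1  2  3  4  5  6  7  8  9 10 11 12 13 14 15 16 17 18 19 20 21 22 23 24 25 26 27
     L  L  W  W  W  W  L  L  W  W  W  W  L  L  W  W  W  W  L  L  W  W  W  W  L  L  W  W
Position 27 is W, so the first player wins.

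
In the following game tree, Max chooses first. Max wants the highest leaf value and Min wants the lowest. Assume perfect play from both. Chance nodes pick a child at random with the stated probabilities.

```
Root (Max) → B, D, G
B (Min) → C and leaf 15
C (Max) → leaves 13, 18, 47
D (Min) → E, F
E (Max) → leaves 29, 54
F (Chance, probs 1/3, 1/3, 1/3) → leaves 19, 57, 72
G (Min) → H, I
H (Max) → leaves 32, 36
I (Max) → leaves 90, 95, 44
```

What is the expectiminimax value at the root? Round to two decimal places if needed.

C (Max): max(13, 18, 47) = 47
B (Min): min(47, 15) = 15
E (Max): max(29, 54) = 54
F (Chance): 1/3·19 + 1/3·57 + 1/3·72 = 49.33
D (Min): min(54, 49.33) = 49.33
H (Max): max(32, 36) = 36
I (Max): max(90, 95, 44) = 95
G (Min): min(36, 95) = 36
Root (Max): max(15, 49.33, 36) = 49.33

49.33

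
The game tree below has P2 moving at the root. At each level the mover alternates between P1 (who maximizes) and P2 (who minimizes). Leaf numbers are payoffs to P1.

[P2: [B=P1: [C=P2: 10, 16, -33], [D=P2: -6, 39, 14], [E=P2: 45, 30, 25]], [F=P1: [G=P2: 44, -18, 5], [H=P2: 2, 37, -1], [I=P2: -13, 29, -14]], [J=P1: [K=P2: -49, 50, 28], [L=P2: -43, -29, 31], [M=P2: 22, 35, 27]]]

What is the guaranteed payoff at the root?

-1

C (P2): min(10, 16, -33) = -33
D (P2): min(-6, 39, 14) = -6
E (P2): min(45, 30, 25) = 25
B (P1): max(-33, -6, 25) = 25
G (P2): min(44, -18, 5) = -18
H (P2): min(2, 37, -1) = -1
I (P2): min(-13, 29, -14) = -14
F (P1): max(-18, -1, -14) = -1
K (P2): min(-49, 50, 28) = -49
L (P2): min(-43, -29, 31) = -43
M (P2): min(22, 35, 27) = 22
J (P1): max(-49, -43, 22) = 22
Root (P2): min(25, -1, 22) = -1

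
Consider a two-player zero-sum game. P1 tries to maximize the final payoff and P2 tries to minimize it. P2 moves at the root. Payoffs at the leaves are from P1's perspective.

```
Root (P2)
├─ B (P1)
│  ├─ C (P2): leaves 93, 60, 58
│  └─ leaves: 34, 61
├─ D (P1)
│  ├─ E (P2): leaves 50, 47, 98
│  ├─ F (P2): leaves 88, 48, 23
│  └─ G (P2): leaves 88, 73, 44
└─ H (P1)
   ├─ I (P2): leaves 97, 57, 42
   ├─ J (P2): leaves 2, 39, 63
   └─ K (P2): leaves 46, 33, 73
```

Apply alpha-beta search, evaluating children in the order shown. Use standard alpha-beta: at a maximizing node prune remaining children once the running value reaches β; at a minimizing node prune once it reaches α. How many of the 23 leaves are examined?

20

C [α=-∞,β=+∞]: v=58
B [α=-∞,β=+∞]: v=61
E [α=-∞,β=61]: v=47
F [α=47,β=61]: v=23
G [α=47,β=61]: v=44
D [α=-∞,β=61]: v=47
I [α=-∞,β=47]: v=42
J [α=42,β=47]: v=2 after child 1 ≤ α → α-cutoff, skip 2
K [α=42,β=47]: v=33 after child 2 ≤ α → α-cutoff, skip 1
H [α=-∞,β=47]: v=42
Root [α=-∞,β=+∞]: v=42
Leaves evaluated: 20 of 23.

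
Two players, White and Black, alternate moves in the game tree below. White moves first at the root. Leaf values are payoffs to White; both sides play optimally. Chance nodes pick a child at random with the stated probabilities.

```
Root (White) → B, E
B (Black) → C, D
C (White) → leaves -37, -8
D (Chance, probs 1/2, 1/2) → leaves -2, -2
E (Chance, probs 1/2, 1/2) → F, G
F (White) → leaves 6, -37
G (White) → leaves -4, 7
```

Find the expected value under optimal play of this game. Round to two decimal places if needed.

6.5

C (White): max(-37, -8) = -8
D (Chance): 1/2·-2 + 1/2·-2 = -2
B (Black): min(-8, -2) = -8
F (White): max(6, -37) = 6
G (White): max(-4, 7) = 7
E (Chance): 1/2·6 + 1/2·7 = 6.5
Root (White): max(-8, 6.5) = 6.5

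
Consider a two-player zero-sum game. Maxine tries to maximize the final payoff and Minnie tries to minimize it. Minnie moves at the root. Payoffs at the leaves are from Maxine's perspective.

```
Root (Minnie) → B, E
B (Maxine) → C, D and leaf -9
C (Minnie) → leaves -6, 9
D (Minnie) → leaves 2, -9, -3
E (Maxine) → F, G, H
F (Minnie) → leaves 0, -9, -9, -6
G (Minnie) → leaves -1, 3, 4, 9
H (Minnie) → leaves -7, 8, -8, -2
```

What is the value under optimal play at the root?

C (Minnie): min(-6, 9) = -6
D (Minnie): min(2, -9, -3) = -9
B (Maxine): max(-6, -9, -9) = -6
F (Minnie): min(0, -9, -9, -6) = -9
G (Minnie): min(-1, 3, 4, 9) = -1
H (Minnie): min(-7, 8, -8, -2) = -8
E (Maxine): max(-9, -1, -8) = -1
Root (Minnie): min(-6, -1) = -6

-6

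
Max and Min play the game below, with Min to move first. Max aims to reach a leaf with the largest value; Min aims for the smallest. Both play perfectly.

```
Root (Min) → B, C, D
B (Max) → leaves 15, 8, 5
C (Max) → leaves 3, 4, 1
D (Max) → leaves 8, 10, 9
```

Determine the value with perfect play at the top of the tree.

B (Max): max(15, 8, 5) = 15
C (Max): max(3, 4, 1) = 4
D (Max): max(8, 10, 9) = 10
Root (Min): min(15, 4, 10) = 4

4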